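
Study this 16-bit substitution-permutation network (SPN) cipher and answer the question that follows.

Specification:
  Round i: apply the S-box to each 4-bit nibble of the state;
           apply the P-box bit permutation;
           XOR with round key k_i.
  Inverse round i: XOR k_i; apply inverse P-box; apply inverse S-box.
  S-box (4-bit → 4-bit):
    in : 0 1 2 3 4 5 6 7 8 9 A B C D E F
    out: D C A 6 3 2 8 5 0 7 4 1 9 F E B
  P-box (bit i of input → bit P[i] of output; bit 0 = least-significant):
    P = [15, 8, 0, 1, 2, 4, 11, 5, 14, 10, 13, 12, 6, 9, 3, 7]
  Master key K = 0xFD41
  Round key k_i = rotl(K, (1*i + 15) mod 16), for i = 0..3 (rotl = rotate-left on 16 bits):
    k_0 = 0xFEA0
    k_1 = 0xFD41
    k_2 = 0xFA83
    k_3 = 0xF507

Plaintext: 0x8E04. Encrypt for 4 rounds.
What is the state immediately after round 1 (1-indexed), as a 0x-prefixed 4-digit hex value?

0x4384

s_0 = plaintext = 0x8E04
s_1 = Round(s_0, k_0) = 0x4384
s_2 = Round(s_1, k_1) = 0x5A01
s_3 = Round(s_2, k_2) = 0xD0A4
s_4 = Round(s_3, k_3) = 0x0ECF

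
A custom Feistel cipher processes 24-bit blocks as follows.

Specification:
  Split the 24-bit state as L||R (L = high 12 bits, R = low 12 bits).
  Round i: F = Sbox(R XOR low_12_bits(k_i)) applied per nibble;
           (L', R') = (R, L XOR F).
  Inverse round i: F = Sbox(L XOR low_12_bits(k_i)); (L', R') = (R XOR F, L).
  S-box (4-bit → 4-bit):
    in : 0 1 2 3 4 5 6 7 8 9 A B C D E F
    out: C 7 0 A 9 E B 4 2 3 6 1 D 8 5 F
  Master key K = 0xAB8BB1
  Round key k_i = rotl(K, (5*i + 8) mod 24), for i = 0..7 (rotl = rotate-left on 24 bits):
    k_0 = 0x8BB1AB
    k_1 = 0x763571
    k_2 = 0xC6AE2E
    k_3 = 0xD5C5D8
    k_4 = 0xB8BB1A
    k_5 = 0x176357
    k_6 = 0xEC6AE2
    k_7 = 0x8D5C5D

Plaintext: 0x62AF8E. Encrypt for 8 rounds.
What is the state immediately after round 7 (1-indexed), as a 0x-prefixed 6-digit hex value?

s_0 = plaintext = 0x62AF8E
s_1 = Round(s_0, k_0) = 0xF8E324
s_2 = Round(s_1, k_1) = 0x324460
s_3 = Round(s_2, k_2) = 0x4605B1
s_4 = Round(s_3, k_3) = 0x5B18D3
s_5 = Round(s_4, k_4) = 0x8D3F62
s_6 = Round(s_5, k_5) = 0xF6257D
s_7 = Round(s_6, k_6) = 0x57D05D
s_8 = Round(s_7, k_7) = 0x05D8B1

0x57D05D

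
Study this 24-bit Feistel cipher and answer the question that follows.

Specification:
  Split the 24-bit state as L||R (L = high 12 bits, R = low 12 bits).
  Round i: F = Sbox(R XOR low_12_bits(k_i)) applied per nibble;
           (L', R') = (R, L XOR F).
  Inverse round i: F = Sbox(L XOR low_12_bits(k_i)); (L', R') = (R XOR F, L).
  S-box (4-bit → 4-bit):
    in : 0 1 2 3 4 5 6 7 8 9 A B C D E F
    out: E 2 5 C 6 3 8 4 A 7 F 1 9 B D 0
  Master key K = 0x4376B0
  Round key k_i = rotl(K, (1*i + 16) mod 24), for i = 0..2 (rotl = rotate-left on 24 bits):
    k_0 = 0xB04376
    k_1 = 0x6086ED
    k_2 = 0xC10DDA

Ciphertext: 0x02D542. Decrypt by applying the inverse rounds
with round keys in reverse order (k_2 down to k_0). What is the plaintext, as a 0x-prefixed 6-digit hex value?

s_0 = ciphertext = 0x02D542
s_1 = InvRound(s_0, k_2) = 0xE4602D
s_2 = InvRound(s_1, k_1) = 0xADCE46
s_3 = InvRound(s_2, k_0) = 0x9B9ADC

0x9B9ADC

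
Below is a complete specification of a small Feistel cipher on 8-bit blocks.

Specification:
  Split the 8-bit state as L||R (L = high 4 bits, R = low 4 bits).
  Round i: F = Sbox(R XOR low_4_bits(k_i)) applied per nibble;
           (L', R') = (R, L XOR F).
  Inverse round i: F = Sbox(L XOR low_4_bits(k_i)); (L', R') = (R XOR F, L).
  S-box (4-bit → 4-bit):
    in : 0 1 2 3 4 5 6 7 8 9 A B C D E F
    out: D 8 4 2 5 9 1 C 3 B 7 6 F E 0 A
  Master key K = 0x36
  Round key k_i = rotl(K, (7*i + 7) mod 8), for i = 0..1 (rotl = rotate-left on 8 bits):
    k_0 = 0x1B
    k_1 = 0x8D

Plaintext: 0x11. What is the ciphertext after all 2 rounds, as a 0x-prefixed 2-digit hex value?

0x67

s_0 = plaintext = 0x11
s_1 = Round(s_0, k_0) = 0x16
s_2 = Round(s_1, k_1) = 0x67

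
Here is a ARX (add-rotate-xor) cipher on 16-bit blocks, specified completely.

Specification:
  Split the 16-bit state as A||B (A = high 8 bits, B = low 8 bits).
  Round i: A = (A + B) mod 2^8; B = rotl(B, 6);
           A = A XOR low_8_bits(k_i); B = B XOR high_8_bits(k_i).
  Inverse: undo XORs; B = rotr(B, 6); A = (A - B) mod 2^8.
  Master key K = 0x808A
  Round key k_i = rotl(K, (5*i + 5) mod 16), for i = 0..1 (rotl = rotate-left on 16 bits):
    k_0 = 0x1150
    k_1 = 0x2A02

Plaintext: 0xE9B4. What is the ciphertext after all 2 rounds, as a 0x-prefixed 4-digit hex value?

0x0B25

s_0 = plaintext = 0xE9B4
s_1 = Round(s_0, k_0) = 0xCD3C
s_2 = Round(s_1, k_1) = 0x0B25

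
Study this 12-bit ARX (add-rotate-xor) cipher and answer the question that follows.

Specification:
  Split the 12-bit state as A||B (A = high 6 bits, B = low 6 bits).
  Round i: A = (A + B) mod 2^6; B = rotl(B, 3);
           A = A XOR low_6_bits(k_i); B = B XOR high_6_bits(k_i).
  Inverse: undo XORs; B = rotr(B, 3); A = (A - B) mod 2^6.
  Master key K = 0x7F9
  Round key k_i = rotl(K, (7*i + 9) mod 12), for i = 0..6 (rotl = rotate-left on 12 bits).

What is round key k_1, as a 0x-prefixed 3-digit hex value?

0xF97

K = 0x7F9
k_0 = rotl(K, (7*0+9) mod 12) = rotl(K, 9) = 0x2FF
k_1 = rotl(K, (7*1+9) mod 12) = rotl(K, 4) = 0xF97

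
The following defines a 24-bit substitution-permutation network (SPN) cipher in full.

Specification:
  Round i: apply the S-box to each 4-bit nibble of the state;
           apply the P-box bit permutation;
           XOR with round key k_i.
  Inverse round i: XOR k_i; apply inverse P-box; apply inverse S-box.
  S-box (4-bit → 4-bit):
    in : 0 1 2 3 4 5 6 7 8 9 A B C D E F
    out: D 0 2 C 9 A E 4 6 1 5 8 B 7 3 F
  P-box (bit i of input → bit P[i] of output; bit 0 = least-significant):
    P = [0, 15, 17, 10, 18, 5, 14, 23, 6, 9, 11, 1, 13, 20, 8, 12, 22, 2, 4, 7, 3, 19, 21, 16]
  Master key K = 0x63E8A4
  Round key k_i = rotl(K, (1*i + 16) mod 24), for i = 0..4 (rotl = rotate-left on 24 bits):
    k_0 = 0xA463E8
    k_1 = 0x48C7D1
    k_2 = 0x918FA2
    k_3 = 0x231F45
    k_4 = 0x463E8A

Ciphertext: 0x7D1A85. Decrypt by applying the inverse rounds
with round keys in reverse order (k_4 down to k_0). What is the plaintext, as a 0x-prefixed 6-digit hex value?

0xBA0813

s_0 = ciphertext = 0x7D1A85
s_1 = InvRound(s_0, k_4) = 0xF2EB10
s_2 = InvRound(s_1, k_3) = 0xBDC93C
s_3 = InvRound(s_2, k_2) = 0xD615AB
s_4 = InvRound(s_3, k_1) = 0xE75CF8
s_5 = InvRound(s_4, k_0) = 0xBA0813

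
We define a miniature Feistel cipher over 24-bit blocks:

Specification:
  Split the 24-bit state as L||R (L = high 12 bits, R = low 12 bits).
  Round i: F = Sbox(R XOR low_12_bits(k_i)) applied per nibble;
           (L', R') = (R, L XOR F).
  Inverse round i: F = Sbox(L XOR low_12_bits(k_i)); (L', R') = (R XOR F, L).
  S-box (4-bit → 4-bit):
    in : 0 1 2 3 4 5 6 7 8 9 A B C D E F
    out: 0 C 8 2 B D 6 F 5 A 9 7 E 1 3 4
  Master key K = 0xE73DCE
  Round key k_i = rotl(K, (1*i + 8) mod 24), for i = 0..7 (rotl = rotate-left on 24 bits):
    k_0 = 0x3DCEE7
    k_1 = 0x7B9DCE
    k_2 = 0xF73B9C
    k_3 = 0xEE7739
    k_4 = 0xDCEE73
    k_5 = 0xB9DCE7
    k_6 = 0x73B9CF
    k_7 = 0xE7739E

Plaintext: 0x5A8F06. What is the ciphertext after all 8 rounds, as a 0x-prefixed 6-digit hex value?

s_0 = plaintext = 0x5A8F06
s_1 = Round(s_0, k_0) = 0xF06994
s_2 = Round(s_1, k_1) = 0x9944DF
s_3 = Round(s_2, k_2) = 0x4DFD26
s_4 = Round(s_3, k_3) = 0xD26D1B
s_5 = Round(s_4, k_4) = 0xD1BF43
s_6 = Round(s_5, k_5) = 0xF43F80
s_7 = Round(s_6, k_6) = 0xF809F7
s_8 = Round(s_7, k_7) = 0x9F76EA

0x9F76EA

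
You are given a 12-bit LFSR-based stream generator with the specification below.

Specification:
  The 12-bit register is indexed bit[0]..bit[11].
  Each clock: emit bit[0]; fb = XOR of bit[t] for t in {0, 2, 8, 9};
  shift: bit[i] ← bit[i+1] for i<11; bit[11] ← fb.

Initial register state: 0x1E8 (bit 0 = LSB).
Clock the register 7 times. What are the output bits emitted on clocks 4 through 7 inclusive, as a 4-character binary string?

reg_0 = 0x1E8
clock 1: out=0, reg = 0x8F4
clock 2: out=0, reg = 0xC7A
clock 3: out=0, reg = 0x63D
clock 4: out=1, reg = 0xB1E
clock 5: out=0, reg = 0xD8F
clock 6: out=1, reg = 0xEC7
clock 7: out=1, reg = 0xF63

1011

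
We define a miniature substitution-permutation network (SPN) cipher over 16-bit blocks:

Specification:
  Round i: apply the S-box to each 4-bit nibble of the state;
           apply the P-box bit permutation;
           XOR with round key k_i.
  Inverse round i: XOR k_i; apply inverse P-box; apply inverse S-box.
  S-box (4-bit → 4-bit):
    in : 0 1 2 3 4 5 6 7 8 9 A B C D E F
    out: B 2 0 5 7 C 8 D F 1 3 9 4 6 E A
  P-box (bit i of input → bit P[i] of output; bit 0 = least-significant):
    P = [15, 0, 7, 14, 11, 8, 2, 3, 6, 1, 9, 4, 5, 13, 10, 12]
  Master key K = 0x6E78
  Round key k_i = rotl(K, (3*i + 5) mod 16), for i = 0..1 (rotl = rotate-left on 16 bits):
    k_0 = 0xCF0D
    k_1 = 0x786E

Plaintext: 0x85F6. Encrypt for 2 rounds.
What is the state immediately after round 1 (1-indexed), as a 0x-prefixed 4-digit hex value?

s_0 = plaintext = 0x85F6
s_1 = Round(s_0, k_0) = 0xB835
s_2 = Round(s_1, k_1) = 0x2298

0xB835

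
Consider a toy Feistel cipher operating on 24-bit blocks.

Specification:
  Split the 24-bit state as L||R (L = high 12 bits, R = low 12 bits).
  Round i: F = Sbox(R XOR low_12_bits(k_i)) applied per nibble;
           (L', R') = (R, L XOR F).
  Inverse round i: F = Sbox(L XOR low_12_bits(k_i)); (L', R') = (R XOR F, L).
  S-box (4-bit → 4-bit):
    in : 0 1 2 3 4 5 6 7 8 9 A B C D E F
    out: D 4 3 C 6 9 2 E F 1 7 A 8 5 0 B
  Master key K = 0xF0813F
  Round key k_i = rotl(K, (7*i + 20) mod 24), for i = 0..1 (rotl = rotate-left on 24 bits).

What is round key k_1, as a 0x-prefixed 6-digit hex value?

K = 0xF0813F
k_0 = rotl(K, (7*0+20) mod 24) = rotl(K, 20) = 0xFF0813
k_1 = rotl(K, (7*1+20) mod 24) = rotl(K, 3) = 0x8409FF

0x8409FF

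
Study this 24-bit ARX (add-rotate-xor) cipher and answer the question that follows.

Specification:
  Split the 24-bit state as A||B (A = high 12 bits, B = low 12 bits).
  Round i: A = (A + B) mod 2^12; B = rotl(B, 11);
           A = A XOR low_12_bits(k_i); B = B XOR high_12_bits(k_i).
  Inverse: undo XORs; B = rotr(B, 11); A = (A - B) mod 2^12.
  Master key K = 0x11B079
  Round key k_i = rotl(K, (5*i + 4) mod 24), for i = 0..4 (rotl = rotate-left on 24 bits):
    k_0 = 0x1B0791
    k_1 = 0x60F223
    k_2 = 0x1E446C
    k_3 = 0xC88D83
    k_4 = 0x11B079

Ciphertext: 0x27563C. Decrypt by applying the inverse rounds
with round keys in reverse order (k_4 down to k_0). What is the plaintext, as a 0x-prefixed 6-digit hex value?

s_0 = ciphertext = 0x27563C
s_1 = InvRound(s_0, k_4) = 0x3BEE4E
s_2 = InvRound(s_1, k_3) = 0x8B158C
s_3 = InvRound(s_2, k_2) = 0x40D8D0
s_4 = InvRound(s_3, k_1) = 0x86FDBF
s_5 = InvRound(s_4, k_0) = 0x7DF81F

0x7DF81F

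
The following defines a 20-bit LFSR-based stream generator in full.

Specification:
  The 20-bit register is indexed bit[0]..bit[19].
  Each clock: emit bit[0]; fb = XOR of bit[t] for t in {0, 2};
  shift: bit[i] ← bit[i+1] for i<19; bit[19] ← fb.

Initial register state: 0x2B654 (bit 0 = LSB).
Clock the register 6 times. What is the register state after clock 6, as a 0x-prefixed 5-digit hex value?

0x04AD9

reg_0 = 0x2B654
clock 1: out=0, reg = 0x95B2A
clock 2: out=0, reg = 0x4AD95
clock 3: out=1, reg = 0x256CA
clock 4: out=0, reg = 0x12B65
clock 5: out=1, reg = 0x095B2
clock 6: out=0, reg = 0x04AD9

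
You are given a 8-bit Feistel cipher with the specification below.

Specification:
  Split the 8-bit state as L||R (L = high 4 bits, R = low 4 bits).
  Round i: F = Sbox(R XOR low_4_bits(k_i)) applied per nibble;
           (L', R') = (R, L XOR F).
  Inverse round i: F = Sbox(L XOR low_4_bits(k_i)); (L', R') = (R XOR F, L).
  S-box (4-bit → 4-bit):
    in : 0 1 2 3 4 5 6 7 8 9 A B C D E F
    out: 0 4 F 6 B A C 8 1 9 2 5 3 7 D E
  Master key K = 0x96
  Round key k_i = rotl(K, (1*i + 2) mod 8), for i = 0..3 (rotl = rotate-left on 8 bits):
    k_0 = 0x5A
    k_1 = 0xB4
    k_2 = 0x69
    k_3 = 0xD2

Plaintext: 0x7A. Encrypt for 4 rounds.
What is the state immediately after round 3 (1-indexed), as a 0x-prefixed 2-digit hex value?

0xCD

s_0 = plaintext = 0x7A
s_1 = Round(s_0, k_0) = 0xA7
s_2 = Round(s_1, k_1) = 0x7C
s_3 = Round(s_2, k_2) = 0xCD
s_4 = Round(s_3, k_3) = 0xD2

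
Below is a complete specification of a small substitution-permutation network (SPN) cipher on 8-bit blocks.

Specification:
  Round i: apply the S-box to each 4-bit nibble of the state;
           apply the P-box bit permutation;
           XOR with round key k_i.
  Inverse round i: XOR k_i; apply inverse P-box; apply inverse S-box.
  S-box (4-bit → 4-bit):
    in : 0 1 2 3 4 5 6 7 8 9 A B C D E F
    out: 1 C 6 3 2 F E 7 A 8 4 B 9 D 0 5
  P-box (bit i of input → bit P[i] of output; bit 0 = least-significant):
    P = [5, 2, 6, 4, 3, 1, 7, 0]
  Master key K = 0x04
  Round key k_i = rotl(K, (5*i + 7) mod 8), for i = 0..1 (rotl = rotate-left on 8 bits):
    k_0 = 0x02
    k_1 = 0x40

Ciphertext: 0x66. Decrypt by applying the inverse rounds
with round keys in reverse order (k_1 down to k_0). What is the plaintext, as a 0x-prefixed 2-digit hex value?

s_0 = ciphertext = 0x66
s_1 = InvRound(s_0, k_1) = 0x43
s_2 = InvRound(s_1, k_0) = 0x9A

0x9A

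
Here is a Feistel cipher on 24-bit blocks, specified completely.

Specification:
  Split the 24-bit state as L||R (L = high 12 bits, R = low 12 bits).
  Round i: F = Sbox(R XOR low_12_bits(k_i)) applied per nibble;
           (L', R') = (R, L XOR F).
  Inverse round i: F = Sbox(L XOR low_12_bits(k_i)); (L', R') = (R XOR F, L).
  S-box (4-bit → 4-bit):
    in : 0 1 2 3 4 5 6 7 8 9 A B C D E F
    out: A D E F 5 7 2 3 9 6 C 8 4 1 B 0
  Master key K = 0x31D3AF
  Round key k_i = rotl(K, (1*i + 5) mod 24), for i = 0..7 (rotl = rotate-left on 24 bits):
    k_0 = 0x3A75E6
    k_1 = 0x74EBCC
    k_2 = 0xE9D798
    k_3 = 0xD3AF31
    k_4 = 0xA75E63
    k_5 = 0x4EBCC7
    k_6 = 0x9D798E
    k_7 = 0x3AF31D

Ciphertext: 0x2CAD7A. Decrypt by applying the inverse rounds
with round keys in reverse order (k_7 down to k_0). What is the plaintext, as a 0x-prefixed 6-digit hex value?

0x342053

s_0 = ciphertext = 0x2CAD7A
s_1 = InvRound(s_0, k_7) = 0x0692CA
s_2 = InvRound(s_1, k_6) = 0x479069
s_3 = InvRound(s_2, k_5) = 0x9E2479
s_4 = InvRound(s_3, k_4) = 0x7E49E2
s_5 = InvRound(s_4, k_3) = 0x0F57E4
s_6 = InvRound(s_5, k_2) = 0x4C50F5
s_7 = InvRound(s_6, k_1) = 0x0534C5
s_8 = InvRound(s_7, k_0) = 0x342053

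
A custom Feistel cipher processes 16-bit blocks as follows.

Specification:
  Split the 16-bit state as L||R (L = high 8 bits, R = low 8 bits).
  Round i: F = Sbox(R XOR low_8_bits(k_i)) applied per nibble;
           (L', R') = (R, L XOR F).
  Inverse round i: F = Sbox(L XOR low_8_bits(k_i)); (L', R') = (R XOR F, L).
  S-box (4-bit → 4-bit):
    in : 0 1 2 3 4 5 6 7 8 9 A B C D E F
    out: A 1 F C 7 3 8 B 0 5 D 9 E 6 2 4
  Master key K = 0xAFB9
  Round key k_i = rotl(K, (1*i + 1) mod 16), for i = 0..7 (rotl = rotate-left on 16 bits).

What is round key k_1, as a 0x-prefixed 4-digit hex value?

0xBEE6

K = 0xAFB9
k_0 = rotl(K, (1*0+1) mod 16) = rotl(K, 1) = 0x5F73
k_1 = rotl(K, (1*1+1) mod 16) = rotl(K, 2) = 0xBEE6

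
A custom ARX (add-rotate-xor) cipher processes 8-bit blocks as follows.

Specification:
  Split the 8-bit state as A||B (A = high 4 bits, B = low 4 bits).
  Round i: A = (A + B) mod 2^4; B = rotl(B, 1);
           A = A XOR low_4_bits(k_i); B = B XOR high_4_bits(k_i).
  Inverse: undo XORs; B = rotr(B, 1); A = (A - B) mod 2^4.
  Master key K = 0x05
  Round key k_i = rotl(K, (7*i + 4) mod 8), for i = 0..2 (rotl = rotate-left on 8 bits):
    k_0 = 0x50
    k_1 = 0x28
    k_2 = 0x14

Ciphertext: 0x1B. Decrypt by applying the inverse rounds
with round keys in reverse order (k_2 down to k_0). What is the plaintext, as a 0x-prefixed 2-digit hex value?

s_0 = ciphertext = 0x1B
s_1 = InvRound(s_0, k_2) = 0x05
s_2 = InvRound(s_1, k_1) = 0xDB
s_3 = InvRound(s_2, k_0) = 0x67

0x67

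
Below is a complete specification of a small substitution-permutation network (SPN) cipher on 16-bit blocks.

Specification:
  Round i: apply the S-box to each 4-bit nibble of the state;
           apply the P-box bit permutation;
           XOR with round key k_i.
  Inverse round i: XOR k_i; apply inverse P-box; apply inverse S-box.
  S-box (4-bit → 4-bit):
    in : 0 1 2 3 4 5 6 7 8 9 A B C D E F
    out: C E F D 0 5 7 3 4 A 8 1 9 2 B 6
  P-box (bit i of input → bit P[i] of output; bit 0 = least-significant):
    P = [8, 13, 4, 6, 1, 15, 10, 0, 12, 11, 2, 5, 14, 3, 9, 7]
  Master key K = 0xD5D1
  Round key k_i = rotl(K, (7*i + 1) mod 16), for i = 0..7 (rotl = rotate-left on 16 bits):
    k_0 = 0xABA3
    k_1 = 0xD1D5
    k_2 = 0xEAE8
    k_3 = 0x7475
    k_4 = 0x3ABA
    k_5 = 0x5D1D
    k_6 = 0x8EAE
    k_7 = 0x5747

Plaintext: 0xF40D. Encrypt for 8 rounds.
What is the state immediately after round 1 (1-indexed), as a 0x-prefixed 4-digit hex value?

s_0 = plaintext = 0xF40D
s_1 = Round(s_0, k_0) = 0x8DAA
s_2 = Round(s_1, k_1) = 0xDB94
s_3 = Round(s_2, k_2) = 0x7AE1
s_4 = Round(s_3, k_3) = 0x940E
s_5 = Round(s_4, k_4) = 0x1F73
s_6 = Round(s_5, k_5) = 0xD6C3
s_7 = Round(s_6, k_6) = 0x97F1
s_8 = Round(s_7, k_7) = 0xEB9F

0x8DAA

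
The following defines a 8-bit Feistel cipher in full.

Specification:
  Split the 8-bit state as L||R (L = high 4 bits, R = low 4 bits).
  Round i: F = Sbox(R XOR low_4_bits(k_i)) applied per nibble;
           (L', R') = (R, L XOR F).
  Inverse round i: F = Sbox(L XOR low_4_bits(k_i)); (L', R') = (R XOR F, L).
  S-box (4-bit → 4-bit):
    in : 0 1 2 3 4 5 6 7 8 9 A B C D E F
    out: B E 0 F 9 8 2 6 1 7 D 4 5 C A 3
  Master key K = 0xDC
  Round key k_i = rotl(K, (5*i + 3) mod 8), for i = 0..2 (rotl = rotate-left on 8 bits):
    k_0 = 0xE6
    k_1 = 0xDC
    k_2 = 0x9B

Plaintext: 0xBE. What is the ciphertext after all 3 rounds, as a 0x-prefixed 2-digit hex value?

s_0 = plaintext = 0xBE
s_1 = Round(s_0, k_0) = 0xEA
s_2 = Round(s_1, k_1) = 0xAC
s_3 = Round(s_2, k_2) = 0xCC

0xCC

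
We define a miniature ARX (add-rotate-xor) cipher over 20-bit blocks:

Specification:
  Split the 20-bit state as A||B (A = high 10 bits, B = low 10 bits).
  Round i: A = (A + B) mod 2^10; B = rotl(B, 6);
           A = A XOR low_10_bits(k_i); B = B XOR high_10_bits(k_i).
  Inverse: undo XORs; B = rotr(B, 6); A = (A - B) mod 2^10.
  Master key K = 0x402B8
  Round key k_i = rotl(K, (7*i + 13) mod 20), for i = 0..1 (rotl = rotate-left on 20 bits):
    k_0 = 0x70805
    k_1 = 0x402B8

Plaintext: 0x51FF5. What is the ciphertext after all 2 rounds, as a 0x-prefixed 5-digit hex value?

0xD3A4B

s_0 = plaintext = 0x51FF5
s_1 = Round(s_0, k_0) = 0x4E4BD
s_2 = Round(s_1, k_1) = 0xD3A4B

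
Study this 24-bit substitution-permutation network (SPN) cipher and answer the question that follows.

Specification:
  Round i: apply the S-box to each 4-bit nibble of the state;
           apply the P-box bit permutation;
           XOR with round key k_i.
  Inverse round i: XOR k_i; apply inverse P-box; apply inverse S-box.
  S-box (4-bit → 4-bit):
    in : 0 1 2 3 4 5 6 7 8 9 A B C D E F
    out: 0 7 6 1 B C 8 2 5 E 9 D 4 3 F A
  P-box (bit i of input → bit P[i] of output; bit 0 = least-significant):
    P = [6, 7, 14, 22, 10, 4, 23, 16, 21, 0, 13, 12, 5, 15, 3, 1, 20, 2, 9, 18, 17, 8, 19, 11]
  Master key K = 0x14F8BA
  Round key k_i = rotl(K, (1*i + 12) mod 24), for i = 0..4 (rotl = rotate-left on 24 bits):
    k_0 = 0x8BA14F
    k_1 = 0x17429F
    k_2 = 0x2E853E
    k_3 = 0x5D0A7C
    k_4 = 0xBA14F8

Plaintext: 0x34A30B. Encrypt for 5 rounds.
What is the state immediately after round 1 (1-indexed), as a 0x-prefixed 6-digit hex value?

s_0 = plaintext = 0x34A30B
s_1 = Round(s_0, k_0) = 0xFDE129
s_2 = Round(s_1, k_1) = 0xE7AB20
s_3 = Round(s_2, k_2) = 0x84BC08
s_4 = Round(s_3, k_3) = 0x436A12
s_5 = Round(s_4, k_4) = 0x08496A

0xFDE129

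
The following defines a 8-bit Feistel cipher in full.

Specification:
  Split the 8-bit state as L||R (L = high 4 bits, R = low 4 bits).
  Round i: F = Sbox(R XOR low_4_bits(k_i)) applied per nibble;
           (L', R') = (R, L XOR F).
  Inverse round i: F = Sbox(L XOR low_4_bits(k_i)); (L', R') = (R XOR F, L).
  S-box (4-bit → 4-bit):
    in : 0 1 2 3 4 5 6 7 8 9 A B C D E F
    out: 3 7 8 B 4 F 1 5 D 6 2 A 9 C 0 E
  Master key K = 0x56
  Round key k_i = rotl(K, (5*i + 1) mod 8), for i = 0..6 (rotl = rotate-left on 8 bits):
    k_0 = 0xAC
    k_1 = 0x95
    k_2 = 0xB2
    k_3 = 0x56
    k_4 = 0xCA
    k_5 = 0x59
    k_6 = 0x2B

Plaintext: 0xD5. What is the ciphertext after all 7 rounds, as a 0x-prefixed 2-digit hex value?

s_0 = plaintext = 0xD5
s_1 = Round(s_0, k_0) = 0x5B
s_2 = Round(s_1, k_1) = 0xB5
s_3 = Round(s_2, k_2) = 0x5E
s_4 = Round(s_3, k_3) = 0xE8
s_5 = Round(s_4, k_4) = 0x86
s_6 = Round(s_5, k_5) = 0x66
s_7 = Round(s_6, k_6) = 0x6A

0x6A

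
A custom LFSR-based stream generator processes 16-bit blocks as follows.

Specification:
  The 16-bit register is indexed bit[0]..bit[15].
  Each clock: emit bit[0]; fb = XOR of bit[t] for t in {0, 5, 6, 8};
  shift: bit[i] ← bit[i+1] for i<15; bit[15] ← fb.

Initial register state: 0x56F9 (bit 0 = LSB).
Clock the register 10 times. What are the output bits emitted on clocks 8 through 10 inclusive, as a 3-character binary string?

101

reg_0 = 0x56F9
clock 1: out=1, reg = 0xAB7C
clock 2: out=0, reg = 0xD5BE
clock 3: out=0, reg = 0x6ADF
clock 4: out=1, reg = 0x356F
clock 5: out=1, reg = 0x1AB7
clock 6: out=1, reg = 0x0D5B
clock 7: out=1, reg = 0x86AD
clock 8: out=1, reg = 0x4356
clock 9: out=0, reg = 0x21AB
clock 10: out=1, reg = 0x90D5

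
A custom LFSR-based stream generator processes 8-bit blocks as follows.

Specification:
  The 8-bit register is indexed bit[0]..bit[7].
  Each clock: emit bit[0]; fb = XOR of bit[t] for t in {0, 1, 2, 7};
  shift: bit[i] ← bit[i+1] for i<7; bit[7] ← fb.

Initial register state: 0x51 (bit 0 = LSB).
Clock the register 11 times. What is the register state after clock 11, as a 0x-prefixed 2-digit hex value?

reg_0 = 0x51
clock 1: out=1, reg = 0xA8
clock 2: out=0, reg = 0xD4
clock 3: out=0, reg = 0x6A
clock 4: out=0, reg = 0xB5
clock 5: out=1, reg = 0xDA
clock 6: out=0, reg = 0x6D
clock 7: out=1, reg = 0x36
clock 8: out=0, reg = 0x1B
clock 9: out=1, reg = 0x0D
clock 10: out=1, reg = 0x06
clock 11: out=0, reg = 0x03

0x03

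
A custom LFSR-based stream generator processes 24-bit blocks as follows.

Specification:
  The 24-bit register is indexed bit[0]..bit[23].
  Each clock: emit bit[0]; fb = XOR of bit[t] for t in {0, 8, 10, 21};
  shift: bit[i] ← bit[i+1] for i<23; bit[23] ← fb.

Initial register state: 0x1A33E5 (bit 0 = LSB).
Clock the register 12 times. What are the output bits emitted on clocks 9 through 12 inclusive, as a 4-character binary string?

reg_0 = 0x1A33E5
clock 1: out=1, reg = 0x0D19F2
clock 2: out=0, reg = 0x868CF9
clock 3: out=1, reg = 0x43467C
clock 4: out=0, reg = 0xA1A33E
clock 5: out=0, reg = 0x50D19F
clock 6: out=1, reg = 0x2868CF
clock 7: out=1, reg = 0x143467
clock 8: out=1, reg = 0x0A1A33
clock 9: out=1, reg = 0x850D19
clock 10: out=1, reg = 0xC2868C
clock 11: out=0, reg = 0xE14346
clock 12: out=0, reg = 0x70A1A3

1100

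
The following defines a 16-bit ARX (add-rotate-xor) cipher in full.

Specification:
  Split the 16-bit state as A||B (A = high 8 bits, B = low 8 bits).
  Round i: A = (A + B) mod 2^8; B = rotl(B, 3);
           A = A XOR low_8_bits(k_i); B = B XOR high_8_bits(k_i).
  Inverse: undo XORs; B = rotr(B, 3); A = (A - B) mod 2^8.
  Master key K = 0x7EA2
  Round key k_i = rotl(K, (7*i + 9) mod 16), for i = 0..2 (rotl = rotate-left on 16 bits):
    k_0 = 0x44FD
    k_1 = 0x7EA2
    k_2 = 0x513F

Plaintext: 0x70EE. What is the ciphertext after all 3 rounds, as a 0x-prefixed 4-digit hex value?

s_0 = plaintext = 0x70EE
s_1 = Round(s_0, k_0) = 0xA333
s_2 = Round(s_1, k_1) = 0x74E7
s_3 = Round(s_2, k_2) = 0x646E

0x646E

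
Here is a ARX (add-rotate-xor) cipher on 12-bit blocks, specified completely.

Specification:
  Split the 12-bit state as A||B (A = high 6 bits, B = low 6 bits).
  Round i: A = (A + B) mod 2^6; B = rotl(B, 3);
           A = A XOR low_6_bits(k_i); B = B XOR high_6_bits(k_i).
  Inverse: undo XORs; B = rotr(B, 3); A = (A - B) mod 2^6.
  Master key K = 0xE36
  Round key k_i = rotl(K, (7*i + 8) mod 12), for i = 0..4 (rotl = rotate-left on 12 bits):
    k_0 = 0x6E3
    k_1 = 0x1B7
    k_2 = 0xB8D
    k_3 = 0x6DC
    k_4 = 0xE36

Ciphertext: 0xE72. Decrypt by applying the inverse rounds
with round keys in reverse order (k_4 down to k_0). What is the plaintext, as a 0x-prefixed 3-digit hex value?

s_0 = ciphertext = 0xE72
s_1 = InvRound(s_0, k_4) = 0xF91
s_2 = InvRound(s_1, k_3) = 0x451
s_3 = InvRound(s_2, k_2) = 0x77F
s_4 = InvRound(s_3, k_1) = 0x6CF
s_5 = InvRound(s_4, k_0) = 0x5A2

0x5A2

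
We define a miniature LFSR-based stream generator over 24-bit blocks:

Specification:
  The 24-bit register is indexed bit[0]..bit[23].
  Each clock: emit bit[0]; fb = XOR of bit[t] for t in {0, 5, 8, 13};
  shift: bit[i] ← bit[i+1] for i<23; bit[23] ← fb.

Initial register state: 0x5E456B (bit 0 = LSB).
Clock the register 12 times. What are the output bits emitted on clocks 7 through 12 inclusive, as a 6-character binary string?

reg_0 = 0x5E456B
clock 1: out=1, reg = 0xAF22B5
clock 2: out=1, reg = 0xD7915A
clock 3: out=0, reg = 0xEBC8AD
clock 4: out=1, reg = 0x75E456
clock 5: out=0, reg = 0xBAF22B
clock 6: out=1, reg = 0xDD7915
clock 7: out=1, reg = 0xEEBC8A
clock 8: out=0, reg = 0xF75E45
clock 9: out=1, reg = 0xFBAF22
clock 10: out=0, reg = 0xFDD791
clock 11: out=1, reg = 0x7EEBC8
clock 12: out=0, reg = 0x3F75E4

101010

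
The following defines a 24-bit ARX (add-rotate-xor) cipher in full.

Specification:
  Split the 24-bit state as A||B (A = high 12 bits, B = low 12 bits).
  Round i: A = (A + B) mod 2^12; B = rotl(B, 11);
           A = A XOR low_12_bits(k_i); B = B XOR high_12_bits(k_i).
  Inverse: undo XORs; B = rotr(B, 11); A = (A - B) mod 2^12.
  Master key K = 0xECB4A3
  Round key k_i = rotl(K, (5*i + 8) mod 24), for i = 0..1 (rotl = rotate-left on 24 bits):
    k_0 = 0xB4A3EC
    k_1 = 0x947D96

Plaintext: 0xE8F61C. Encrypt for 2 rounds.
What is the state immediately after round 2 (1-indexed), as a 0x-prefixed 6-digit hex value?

s_0 = plaintext = 0xE8F61C
s_1 = Round(s_0, k_0) = 0x747844
s_2 = Round(s_1, k_1) = 0x21DD65

0x21DD65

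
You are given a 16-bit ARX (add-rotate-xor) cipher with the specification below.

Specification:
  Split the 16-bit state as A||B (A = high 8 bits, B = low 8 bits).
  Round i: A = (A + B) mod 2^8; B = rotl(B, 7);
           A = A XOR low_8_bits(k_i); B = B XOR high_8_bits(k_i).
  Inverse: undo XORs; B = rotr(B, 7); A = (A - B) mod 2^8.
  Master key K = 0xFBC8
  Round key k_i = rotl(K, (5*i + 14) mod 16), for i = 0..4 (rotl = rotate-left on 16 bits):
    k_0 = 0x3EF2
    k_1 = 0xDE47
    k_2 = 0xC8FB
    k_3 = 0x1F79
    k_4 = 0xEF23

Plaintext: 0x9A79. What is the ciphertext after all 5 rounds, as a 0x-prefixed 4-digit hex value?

s_0 = plaintext = 0x9A79
s_1 = Round(s_0, k_0) = 0xE182
s_2 = Round(s_1, k_1) = 0x249F
s_3 = Round(s_2, k_2) = 0x3807
s_4 = Round(s_3, k_3) = 0x469C
s_5 = Round(s_4, k_4) = 0xC1A1

0xC1A1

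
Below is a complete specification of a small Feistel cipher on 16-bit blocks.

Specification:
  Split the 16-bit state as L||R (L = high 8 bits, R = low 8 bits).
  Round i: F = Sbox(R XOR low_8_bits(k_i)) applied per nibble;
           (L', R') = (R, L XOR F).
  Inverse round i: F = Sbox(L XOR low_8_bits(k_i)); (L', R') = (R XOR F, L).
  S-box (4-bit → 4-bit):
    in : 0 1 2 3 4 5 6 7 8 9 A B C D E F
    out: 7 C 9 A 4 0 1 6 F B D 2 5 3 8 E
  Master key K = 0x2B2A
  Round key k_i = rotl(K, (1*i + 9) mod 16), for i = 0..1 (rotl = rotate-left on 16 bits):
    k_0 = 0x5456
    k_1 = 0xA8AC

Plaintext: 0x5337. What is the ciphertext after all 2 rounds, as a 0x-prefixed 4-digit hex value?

0x4FBD

s_0 = plaintext = 0x5337
s_1 = Round(s_0, k_0) = 0x374F
s_2 = Round(s_1, k_1) = 0x4FBD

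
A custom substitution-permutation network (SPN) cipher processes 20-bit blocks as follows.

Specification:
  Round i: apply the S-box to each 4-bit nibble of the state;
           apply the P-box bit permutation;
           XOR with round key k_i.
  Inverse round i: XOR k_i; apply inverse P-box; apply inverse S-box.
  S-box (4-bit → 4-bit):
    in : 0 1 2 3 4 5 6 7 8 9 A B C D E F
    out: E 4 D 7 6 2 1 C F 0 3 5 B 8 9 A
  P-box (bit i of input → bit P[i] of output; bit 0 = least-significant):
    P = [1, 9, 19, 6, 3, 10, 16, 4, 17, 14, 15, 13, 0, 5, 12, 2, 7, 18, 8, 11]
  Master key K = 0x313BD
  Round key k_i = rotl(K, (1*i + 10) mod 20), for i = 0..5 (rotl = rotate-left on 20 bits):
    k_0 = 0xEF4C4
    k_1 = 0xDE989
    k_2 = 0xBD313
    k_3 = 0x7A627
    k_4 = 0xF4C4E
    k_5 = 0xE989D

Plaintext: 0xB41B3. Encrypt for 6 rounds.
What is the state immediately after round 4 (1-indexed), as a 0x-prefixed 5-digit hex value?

0x3D7AA

s_0 = plaintext = 0xB41B3
s_1 = Round(s_0, k_0) = 0x7676E
s_2 = Round(s_1, k_1) = 0xD40C2
s_3 = Round(s_2, k_2) = 0x32F69
s_4 = Round(s_3, k_3) = 0x3D7AA
s_5 = Round(s_4, k_4) = 0xBEBC0
s_6 = Round(s_5, k_5) = 0x41F40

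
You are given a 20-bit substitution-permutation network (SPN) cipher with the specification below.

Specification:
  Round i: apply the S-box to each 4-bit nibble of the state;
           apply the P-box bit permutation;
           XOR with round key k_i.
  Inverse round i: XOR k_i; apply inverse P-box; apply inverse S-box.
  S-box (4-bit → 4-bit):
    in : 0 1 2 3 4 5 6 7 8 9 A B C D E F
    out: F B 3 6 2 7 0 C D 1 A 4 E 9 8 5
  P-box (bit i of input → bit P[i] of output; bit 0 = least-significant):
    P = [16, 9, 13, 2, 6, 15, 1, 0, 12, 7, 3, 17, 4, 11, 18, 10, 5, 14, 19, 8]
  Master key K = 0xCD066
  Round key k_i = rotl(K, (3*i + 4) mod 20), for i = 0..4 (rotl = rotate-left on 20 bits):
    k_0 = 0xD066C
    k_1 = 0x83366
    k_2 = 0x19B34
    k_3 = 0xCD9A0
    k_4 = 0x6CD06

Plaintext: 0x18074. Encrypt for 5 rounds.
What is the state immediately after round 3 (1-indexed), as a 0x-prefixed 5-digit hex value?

s_0 = plaintext = 0x18074
s_1 = Round(s_0, k_0) = 0xB51D7
s_2 = Round(s_1, k_1) = 0x60BB3
s_3 = Round(s_2, k_2) = 0x5B52E
s_4 = Round(s_3, k_3) = 0x0094C
s_5 = Round(s_4, k_4) = 0xA3232

0x5B52E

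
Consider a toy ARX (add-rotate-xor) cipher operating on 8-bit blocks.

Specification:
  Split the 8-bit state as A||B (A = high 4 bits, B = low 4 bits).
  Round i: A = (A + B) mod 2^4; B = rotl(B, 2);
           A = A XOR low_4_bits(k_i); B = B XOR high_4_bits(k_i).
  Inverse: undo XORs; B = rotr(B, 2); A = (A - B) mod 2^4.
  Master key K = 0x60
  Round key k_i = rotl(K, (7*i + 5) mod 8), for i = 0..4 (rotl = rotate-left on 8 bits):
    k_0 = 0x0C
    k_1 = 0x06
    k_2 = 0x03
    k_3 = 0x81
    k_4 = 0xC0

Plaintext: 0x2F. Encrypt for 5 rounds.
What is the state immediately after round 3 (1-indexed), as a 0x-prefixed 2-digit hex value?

0xAF

s_0 = plaintext = 0x2F
s_1 = Round(s_0, k_0) = 0xDF
s_2 = Round(s_1, k_1) = 0xAF
s_3 = Round(s_2, k_2) = 0xAF
s_4 = Round(s_3, k_3) = 0x87
s_5 = Round(s_4, k_4) = 0xF1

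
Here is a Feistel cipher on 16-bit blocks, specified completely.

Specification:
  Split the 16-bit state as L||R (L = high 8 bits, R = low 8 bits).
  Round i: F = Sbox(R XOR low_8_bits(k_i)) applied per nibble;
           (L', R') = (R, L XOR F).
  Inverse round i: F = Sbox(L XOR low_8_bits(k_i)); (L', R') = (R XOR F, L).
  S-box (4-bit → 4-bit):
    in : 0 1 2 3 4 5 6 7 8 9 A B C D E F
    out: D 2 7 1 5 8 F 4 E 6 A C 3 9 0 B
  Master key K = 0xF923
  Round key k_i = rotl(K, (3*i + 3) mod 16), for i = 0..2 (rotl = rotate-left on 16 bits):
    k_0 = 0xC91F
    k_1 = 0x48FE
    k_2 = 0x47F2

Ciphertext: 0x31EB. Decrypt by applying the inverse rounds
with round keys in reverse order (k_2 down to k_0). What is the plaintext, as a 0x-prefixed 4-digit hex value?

0x5644

s_0 = ciphertext = 0x31EB
s_1 = InvRound(s_0, k_2) = 0xDA31
s_2 = InvRound(s_1, k_1) = 0x44DA
s_3 = InvRound(s_2, k_0) = 0x5644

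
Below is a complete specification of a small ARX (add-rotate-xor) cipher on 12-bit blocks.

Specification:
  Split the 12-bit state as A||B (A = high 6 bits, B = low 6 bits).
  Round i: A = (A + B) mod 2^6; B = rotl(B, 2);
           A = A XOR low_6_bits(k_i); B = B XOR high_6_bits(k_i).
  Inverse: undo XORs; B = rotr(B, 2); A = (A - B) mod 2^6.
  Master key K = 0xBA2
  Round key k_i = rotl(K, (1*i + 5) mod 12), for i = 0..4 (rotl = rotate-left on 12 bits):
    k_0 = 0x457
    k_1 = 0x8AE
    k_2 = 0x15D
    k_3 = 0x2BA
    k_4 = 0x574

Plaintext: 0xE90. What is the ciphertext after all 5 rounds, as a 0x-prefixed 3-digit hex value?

s_0 = plaintext = 0xE90
s_1 = Round(s_0, k_0) = 0x750
s_2 = Round(s_1, k_1) = 0x0E3
s_3 = Round(s_2, k_2) = 0xECB
s_4 = Round(s_3, k_3) = 0xF26
s_5 = Round(s_4, k_4) = 0x58F

0x58F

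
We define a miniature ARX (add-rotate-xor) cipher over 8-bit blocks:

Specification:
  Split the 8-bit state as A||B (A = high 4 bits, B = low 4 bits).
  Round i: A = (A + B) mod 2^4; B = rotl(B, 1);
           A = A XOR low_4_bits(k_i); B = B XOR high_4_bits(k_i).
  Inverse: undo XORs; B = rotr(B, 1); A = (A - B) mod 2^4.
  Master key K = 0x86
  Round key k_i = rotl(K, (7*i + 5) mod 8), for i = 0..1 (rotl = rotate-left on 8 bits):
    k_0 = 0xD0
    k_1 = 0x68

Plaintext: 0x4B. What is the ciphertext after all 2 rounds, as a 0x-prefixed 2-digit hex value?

0x13

s_0 = plaintext = 0x4B
s_1 = Round(s_0, k_0) = 0xFA
s_2 = Round(s_1, k_1) = 0x13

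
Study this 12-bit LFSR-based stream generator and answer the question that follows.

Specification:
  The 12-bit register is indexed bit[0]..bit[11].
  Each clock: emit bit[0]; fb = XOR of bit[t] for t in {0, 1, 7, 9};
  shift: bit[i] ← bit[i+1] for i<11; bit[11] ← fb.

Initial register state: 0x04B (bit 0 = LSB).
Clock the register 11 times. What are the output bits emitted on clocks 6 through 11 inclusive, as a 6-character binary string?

010000

reg_0 = 0x04B
clock 1: out=1, reg = 0x025
clock 2: out=1, reg = 0x812
clock 3: out=0, reg = 0xC09
clock 4: out=1, reg = 0xE04
clock 5: out=0, reg = 0xF02
clock 6: out=0, reg = 0x781
clock 7: out=1, reg = 0xBC0
clock 8: out=0, reg = 0x5E0
clock 9: out=0, reg = 0xAF0
clock 10: out=0, reg = 0x578
clock 11: out=0, reg = 0x2BC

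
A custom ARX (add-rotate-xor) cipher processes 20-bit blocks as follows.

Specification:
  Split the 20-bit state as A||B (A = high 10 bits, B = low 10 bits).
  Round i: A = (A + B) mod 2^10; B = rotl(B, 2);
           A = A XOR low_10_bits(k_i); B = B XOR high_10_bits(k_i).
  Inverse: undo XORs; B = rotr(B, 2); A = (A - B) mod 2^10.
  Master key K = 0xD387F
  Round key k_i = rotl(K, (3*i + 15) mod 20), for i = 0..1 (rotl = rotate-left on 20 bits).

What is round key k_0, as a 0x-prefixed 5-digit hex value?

0xFE9C3

K = 0xD387F
k_0 = rotl(K, (3*0+15) mod 20) = rotl(K, 15) = 0xFE9C3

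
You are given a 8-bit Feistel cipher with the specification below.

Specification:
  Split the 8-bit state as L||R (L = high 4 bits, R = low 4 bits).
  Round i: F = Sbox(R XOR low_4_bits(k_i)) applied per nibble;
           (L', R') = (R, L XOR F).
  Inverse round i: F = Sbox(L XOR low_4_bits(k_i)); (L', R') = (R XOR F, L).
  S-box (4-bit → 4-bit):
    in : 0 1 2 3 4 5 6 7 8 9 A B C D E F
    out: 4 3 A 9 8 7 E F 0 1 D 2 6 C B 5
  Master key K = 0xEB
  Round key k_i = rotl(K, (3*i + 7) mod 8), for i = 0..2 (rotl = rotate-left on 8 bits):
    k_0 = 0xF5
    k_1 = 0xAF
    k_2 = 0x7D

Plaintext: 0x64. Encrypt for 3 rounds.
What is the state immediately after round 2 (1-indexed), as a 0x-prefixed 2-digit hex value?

0x59

s_0 = plaintext = 0x64
s_1 = Round(s_0, k_0) = 0x45
s_2 = Round(s_1, k_1) = 0x59
s_3 = Round(s_2, k_2) = 0x9D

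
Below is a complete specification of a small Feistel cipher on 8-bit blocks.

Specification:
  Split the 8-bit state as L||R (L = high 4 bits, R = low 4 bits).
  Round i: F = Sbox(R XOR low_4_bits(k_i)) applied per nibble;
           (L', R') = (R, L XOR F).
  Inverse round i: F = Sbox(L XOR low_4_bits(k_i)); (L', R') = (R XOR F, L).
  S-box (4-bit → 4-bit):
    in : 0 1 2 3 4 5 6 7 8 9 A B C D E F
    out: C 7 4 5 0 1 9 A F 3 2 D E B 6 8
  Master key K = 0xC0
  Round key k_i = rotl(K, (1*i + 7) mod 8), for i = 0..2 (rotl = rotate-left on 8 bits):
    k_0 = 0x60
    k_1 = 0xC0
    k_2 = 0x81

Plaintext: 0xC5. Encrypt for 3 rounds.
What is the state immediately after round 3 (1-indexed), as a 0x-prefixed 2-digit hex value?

s_0 = plaintext = 0xC5
s_1 = Round(s_0, k_0) = 0x5D
s_2 = Round(s_1, k_1) = 0xDE
s_3 = Round(s_2, k_2) = 0xE5

0xE5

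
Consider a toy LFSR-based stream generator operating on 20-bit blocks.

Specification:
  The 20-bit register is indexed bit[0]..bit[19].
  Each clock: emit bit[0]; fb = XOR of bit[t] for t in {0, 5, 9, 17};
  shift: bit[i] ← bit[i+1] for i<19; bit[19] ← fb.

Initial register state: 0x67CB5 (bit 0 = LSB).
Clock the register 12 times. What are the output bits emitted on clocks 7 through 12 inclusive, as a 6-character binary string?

reg_0 = 0x67CB5
clock 1: out=1, reg = 0xB3E5A
clock 2: out=0, reg = 0x59F2D
clock 3: out=1, reg = 0xACF96
clock 4: out=0, reg = 0x567CB
clock 5: out=1, reg = 0x2B3E5
clock 6: out=1, reg = 0x159F2
clock 7: out=0, reg = 0x8ACF9
clock 8: out=1, reg = 0x4567C
clock 9: out=0, reg = 0x22B3E
clock 10: out=0, reg = 0x9159F
clock 11: out=1, reg = 0xC8ACF
clock 12: out=1, reg = 0x64567

010011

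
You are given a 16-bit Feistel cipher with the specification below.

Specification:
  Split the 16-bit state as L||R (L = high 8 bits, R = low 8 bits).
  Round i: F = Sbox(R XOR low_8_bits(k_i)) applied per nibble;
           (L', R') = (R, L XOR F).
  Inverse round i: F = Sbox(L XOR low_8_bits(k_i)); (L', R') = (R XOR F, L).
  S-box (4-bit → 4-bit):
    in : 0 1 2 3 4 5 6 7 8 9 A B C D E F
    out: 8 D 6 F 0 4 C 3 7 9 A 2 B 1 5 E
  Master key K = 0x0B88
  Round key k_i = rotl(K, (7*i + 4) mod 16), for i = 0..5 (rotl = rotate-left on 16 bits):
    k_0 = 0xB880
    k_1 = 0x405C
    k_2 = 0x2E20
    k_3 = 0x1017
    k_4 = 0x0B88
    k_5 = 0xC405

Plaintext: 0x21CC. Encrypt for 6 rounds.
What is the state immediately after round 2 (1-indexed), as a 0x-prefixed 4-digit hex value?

0x2AF0

s_0 = plaintext = 0x21CC
s_1 = Round(s_0, k_0) = 0xCC2A
s_2 = Round(s_1, k_1) = 0x2AF0
s_3 = Round(s_2, k_2) = 0xF032
s_4 = Round(s_3, k_3) = 0x3294
s_5 = Round(s_4, k_4) = 0x94E9
s_6 = Round(s_5, k_5) = 0xE9CF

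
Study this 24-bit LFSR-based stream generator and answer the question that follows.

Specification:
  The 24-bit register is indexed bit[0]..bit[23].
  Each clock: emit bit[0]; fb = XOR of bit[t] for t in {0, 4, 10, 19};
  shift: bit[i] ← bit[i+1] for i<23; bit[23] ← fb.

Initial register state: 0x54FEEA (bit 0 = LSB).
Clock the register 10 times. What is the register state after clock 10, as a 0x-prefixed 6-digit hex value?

reg_0 = 0x54FEEA
clock 1: out=0, reg = 0xAA7F75
clock 2: out=1, reg = 0x553FBA
clock 3: out=0, reg = 0x2A9FDD
clock 4: out=1, reg = 0x154FEE
clock 5: out=0, reg = 0x8AA7F7
clock 6: out=1, reg = 0x4553FB
clock 7: out=1, reg = 0x22A9FD
clock 8: out=1, reg = 0x1154FE
clock 9: out=0, reg = 0x08AA7F
clock 10: out=1, reg = 0x84553F

0x84553F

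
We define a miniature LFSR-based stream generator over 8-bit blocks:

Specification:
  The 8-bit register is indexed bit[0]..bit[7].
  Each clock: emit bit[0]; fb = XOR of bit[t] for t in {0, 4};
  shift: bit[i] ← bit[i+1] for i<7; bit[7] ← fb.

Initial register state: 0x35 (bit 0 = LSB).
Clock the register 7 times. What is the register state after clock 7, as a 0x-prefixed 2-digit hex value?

reg_0 = 0x35
clock 1: out=1, reg = 0x1A
clock 2: out=0, reg = 0x8D
clock 3: out=1, reg = 0xC6
clock 4: out=0, reg = 0x63
clock 5: out=1, reg = 0xB1
clock 6: out=1, reg = 0x58
clock 7: out=0, reg = 0xAC

0xAC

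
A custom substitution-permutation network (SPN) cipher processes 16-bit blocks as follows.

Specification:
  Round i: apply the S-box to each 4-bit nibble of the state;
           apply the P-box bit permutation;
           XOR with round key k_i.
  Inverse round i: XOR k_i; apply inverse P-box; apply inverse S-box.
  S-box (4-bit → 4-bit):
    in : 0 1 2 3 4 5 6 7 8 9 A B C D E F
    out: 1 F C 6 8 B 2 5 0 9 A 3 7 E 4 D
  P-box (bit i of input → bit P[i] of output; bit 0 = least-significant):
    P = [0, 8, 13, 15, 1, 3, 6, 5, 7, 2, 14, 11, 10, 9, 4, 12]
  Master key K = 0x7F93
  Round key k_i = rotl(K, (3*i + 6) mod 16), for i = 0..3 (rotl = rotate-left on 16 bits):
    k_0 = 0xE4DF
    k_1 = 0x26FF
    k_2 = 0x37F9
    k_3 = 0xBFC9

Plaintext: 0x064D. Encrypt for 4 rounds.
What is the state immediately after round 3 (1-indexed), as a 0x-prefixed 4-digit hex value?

0x7B03

s_0 = plaintext = 0x064D
s_1 = Round(s_0, k_0) = 0x41FB
s_2 = Round(s_1, k_1) = 0x7F18
s_3 = Round(s_2, k_2) = 0x7B03
s_4 = Round(s_3, k_3) = 0x9A5F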